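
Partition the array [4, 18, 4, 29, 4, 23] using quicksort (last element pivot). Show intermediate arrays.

Partition 1: pivot=23 at index 4 -> [4, 18, 4, 4, 23, 29]
Partition 2: pivot=4 at index 2 -> [4, 4, 4, 18, 23, 29]
Partition 3: pivot=4 at index 1 -> [4, 4, 4, 18, 23, 29]


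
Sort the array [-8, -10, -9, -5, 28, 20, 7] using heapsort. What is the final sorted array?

Build heap: [28, -5, 20, -8, -10, -9, 7]
Extract 28: [20, -5, 7, -8, -10, -9, 28]
Extract 20: [7, -5, -9, -8, -10, 20, 28]
Extract 7: [-5, -8, -9, -10, 7, 20, 28]
Extract -5: [-8, -10, -9, -5, 7, 20, 28]
Extract -8: [-9, -10, -8, -5, 7, 20, 28]
Extract -9: [-10, -9, -8, -5, 7, 20, 28]


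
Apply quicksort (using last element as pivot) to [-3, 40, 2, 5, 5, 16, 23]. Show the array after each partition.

Partition 1: pivot=23 at index 5 -> [-3, 2, 5, 5, 16, 23, 40]
Partition 2: pivot=16 at index 4 -> [-3, 2, 5, 5, 16, 23, 40]
Partition 3: pivot=5 at index 3 -> [-3, 2, 5, 5, 16, 23, 40]
Partition 4: pivot=5 at index 2 -> [-3, 2, 5, 5, 16, 23, 40]
Partition 5: pivot=2 at index 1 -> [-3, 2, 5, 5, 16, 23, 40]


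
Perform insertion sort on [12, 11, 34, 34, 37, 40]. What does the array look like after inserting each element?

First element 12 is already 'sorted'
Insert 11: shifted 1 elements -> [11, 12, 34, 34, 37, 40]
Insert 34: shifted 0 elements -> [11, 12, 34, 34, 37, 40]
Insert 34: shifted 0 elements -> [11, 12, 34, 34, 37, 40]
Insert 37: shifted 0 elements -> [11, 12, 34, 34, 37, 40]
Insert 40: shifted 0 elements -> [11, 12, 34, 34, 37, 40]


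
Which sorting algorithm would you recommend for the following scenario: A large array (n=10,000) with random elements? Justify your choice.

Best choice: Quicksort or Mergesort
Reason: Both have O(n log n) average case; quicksort has lower constant factors


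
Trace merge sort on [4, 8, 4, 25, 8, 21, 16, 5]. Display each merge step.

Divide and conquer:
  Merge [4] + [8] -> [4, 8]
  Merge [4] + [25] -> [4, 25]
  Merge [4, 8] + [4, 25] -> [4, 4, 8, 25]
  Merge [8] + [21] -> [8, 21]
  Merge [16] + [5] -> [5, 16]
  Merge [8, 21] + [5, 16] -> [5, 8, 16, 21]
  Merge [4, 4, 8, 25] + [5, 8, 16, 21] -> [4, 4, 5, 8, 8, 16, 21, 25]


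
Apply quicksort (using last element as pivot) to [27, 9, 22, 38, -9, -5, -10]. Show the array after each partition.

Partition 1: pivot=-10 at index 0 -> [-10, 9, 22, 38, -9, -5, 27]
Partition 2: pivot=27 at index 5 -> [-10, 9, 22, -9, -5, 27, 38]
Partition 3: pivot=-5 at index 2 -> [-10, -9, -5, 9, 22, 27, 38]
Partition 4: pivot=22 at index 4 -> [-10, -9, -5, 9, 22, 27, 38]


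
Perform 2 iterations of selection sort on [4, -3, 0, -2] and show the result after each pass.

Pass 1: Select minimum -3 at index 1, swap -> [-3, 4, 0, -2]
Pass 2: Select minimum -2 at index 3, swap -> [-3, -2, 0, 4]


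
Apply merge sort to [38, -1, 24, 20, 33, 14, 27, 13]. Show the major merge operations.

Divide and conquer:
  Merge [38] + [-1] -> [-1, 38]
  Merge [24] + [20] -> [20, 24]
  Merge [-1, 38] + [20, 24] -> [-1, 20, 24, 38]
  Merge [33] + [14] -> [14, 33]
  Merge [27] + [13] -> [13, 27]
  Merge [14, 33] + [13, 27] -> [13, 14, 27, 33]
  Merge [-1, 20, 24, 38] + [13, 14, 27, 33] -> [-1, 13, 14, 20, 24, 27, 33, 38]


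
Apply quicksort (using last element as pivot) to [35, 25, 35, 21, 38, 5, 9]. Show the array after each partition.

Partition 1: pivot=9 at index 1 -> [5, 9, 35, 21, 38, 35, 25]
Partition 2: pivot=25 at index 3 -> [5, 9, 21, 25, 38, 35, 35]
Partition 3: pivot=35 at index 5 -> [5, 9, 21, 25, 35, 35, 38]


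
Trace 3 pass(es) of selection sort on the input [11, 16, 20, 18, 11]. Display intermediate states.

Pass 1: Select minimum 11 at index 0, swap -> [11, 16, 20, 18, 11]
Pass 2: Select minimum 11 at index 4, swap -> [11, 11, 20, 18, 16]
Pass 3: Select minimum 16 at index 4, swap -> [11, 11, 16, 18, 20]


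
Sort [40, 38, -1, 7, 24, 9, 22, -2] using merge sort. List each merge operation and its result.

Divide and conquer:
  Merge [40] + [38] -> [38, 40]
  Merge [-1] + [7] -> [-1, 7]
  Merge [38, 40] + [-1, 7] -> [-1, 7, 38, 40]
  Merge [24] + [9] -> [9, 24]
  Merge [22] + [-2] -> [-2, 22]
  Merge [9, 24] + [-2, 22] -> [-2, 9, 22, 24]
  Merge [-1, 7, 38, 40] + [-2, 9, 22, 24] -> [-2, -1, 7, 9, 22, 24, 38, 40]


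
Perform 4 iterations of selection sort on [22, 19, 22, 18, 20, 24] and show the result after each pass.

Pass 1: Select minimum 18 at index 3, swap -> [18, 19, 22, 22, 20, 24]
Pass 2: Select minimum 19 at index 1, swap -> [18, 19, 22, 22, 20, 24]
Pass 3: Select minimum 20 at index 4, swap -> [18, 19, 20, 22, 22, 24]
Pass 4: Select minimum 22 at index 3, swap -> [18, 19, 20, 22, 22, 24]


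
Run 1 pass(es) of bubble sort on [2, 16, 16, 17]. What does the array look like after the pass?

After pass 1: [2, 16, 16, 17] (0 swaps)
Total swaps: 0


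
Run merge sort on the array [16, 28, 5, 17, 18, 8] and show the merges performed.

Divide and conquer:
  Merge [28] + [5] -> [5, 28]
  Merge [16] + [5, 28] -> [5, 16, 28]
  Merge [18] + [8] -> [8, 18]
  Merge [17] + [8, 18] -> [8, 17, 18]
  Merge [5, 16, 28] + [8, 17, 18] -> [5, 8, 16, 17, 18, 28]


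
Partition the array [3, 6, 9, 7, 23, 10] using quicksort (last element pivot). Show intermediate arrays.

Partition 1: pivot=10 at index 4 -> [3, 6, 9, 7, 10, 23]
Partition 2: pivot=7 at index 2 -> [3, 6, 7, 9, 10, 23]
Partition 3: pivot=6 at index 1 -> [3, 6, 7, 9, 10, 23]


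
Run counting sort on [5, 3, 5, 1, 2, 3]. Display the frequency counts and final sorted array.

Count array: [0, 1, 1, 2, 0, 2]
(count[i] = number of elements equal to i)
Cumulative count: [0, 1, 2, 4, 4, 6]
Sorted: [1, 2, 3, 3, 5, 5]


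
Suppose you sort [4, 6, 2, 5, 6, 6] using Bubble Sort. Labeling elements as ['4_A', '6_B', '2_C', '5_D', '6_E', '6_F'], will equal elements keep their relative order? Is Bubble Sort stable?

Trace Bubble Sort on the labeled array (the key is the number; the letter only tracks identity):
  After pass 1: [4_A, 2_C, 5_D, 6_B, 6_E, 6_F]
  After pass 2: [2_C, 4_A, 5_D, 6_B, 6_E, 6_F]
  After pass 3: [2_C, 4_A, 5_D, 6_B, 6_E, 6_F] (no swaps, done)
Final order: [2_C, 4_A, 5_D, 6_B, 6_E, 6_F]
Equal keys:
  value 6: originally 6_B, 6_E, 6_F; after sorting 6_B, 6_E, 6_F -> order preserved
All equal keys kept their original relative order. Bubble Sort is stable: it only swaps adjacent elements when the left one is strictly greater, so equal keys never move past each other.
Answer: Stable


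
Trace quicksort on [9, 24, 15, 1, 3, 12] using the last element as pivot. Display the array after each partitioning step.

Partition 1: pivot=12 at index 3 -> [9, 1, 3, 12, 15, 24]
Partition 2: pivot=3 at index 1 -> [1, 3, 9, 12, 15, 24]
Partition 3: pivot=24 at index 5 -> [1, 3, 9, 12, 15, 24]


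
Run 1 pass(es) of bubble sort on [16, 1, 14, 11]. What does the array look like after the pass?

After pass 1: [1, 14, 11, 16] (3 swaps)
Total swaps: 3


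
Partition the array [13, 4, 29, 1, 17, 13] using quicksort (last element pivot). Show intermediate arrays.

Partition 1: pivot=13 at index 3 -> [13, 4, 1, 13, 17, 29]
Partition 2: pivot=1 at index 0 -> [1, 4, 13, 13, 17, 29]
Partition 3: pivot=13 at index 2 -> [1, 4, 13, 13, 17, 29]
Partition 4: pivot=29 at index 5 -> [1, 4, 13, 13, 17, 29]


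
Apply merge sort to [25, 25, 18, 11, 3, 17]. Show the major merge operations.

Divide and conquer:
  Merge [25] + [18] -> [18, 25]
  Merge [25] + [18, 25] -> [18, 25, 25]
  Merge [3] + [17] -> [3, 17]
  Merge [11] + [3, 17] -> [3, 11, 17]
  Merge [18, 25, 25] + [3, 11, 17] -> [3, 11, 17, 18, 25, 25]


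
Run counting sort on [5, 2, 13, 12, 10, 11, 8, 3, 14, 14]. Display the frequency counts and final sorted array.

Count array: [0, 0, 1, 1, 0, 1, 0, 0, 1, 0, 1, 1, 1, 1, 2]
(count[i] = number of elements equal to i)
Cumulative count: [0, 0, 1, 2, 2, 3, 3, 3, 4, 4, 5, 6, 7, 8, 10]
Sorted: [2, 3, 5, 8, 10, 11, 12, 13, 14, 14]


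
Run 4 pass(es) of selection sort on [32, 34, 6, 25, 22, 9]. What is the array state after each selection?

Pass 1: Select minimum 6 at index 2, swap -> [6, 34, 32, 25, 22, 9]
Pass 2: Select minimum 9 at index 5, swap -> [6, 9, 32, 25, 22, 34]
Pass 3: Select minimum 22 at index 4, swap -> [6, 9, 22, 25, 32, 34]
Pass 4: Select minimum 25 at index 3, swap -> [6, 9, 22, 25, 32, 34]


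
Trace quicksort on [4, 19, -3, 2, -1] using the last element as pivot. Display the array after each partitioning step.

Partition 1: pivot=-1 at index 1 -> [-3, -1, 4, 2, 19]
Partition 2: pivot=19 at index 4 -> [-3, -1, 4, 2, 19]
Partition 3: pivot=2 at index 2 -> [-3, -1, 2, 4, 19]


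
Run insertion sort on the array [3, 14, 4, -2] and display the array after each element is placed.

First element 3 is already 'sorted'
Insert 14: shifted 0 elements -> [3, 14, 4, -2]
Insert 4: shifted 1 elements -> [3, 4, 14, -2]
Insert -2: shifted 3 elements -> [-2, 3, 4, 14]


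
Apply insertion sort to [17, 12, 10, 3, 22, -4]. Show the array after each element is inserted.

First element 17 is already 'sorted'
Insert 12: shifted 1 elements -> [12, 17, 10, 3, 22, -4]
Insert 10: shifted 2 elements -> [10, 12, 17, 3, 22, -4]
Insert 3: shifted 3 elements -> [3, 10, 12, 17, 22, -4]
Insert 22: shifted 0 elements -> [3, 10, 12, 17, 22, -4]
Insert -4: shifted 5 elements -> [-4, 3, 10, 12, 17, 22]


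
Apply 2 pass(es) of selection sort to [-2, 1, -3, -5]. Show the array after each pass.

Pass 1: Select minimum -5 at index 3, swap -> [-5, 1, -3, -2]
Pass 2: Select minimum -3 at index 2, swap -> [-5, -3, 1, -2]


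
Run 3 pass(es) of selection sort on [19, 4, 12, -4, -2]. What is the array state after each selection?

Pass 1: Select minimum -4 at index 3, swap -> [-4, 4, 12, 19, -2]
Pass 2: Select minimum -2 at index 4, swap -> [-4, -2, 12, 19, 4]
Pass 3: Select minimum 4 at index 4, swap -> [-4, -2, 4, 19, 12]


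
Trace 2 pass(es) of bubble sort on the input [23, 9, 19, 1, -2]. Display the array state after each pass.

After pass 1: [9, 19, 1, -2, 23] (4 swaps)
After pass 2: [9, 1, -2, 19, 23] (2 swaps)
Total swaps: 6


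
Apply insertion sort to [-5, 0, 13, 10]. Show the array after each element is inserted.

First element -5 is already 'sorted'
Insert 0: shifted 0 elements -> [-5, 0, 13, 10]
Insert 13: shifted 0 elements -> [-5, 0, 13, 10]
Insert 10: shifted 1 elements -> [-5, 0, 10, 13]


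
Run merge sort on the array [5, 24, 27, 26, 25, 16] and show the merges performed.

Divide and conquer:
  Merge [24] + [27] -> [24, 27]
  Merge [5] + [24, 27] -> [5, 24, 27]
  Merge [25] + [16] -> [16, 25]
  Merge [26] + [16, 25] -> [16, 25, 26]
  Merge [5, 24, 27] + [16, 25, 26] -> [5, 16, 24, 25, 26, 27]


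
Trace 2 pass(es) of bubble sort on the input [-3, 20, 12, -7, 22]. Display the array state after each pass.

After pass 1: [-3, 12, -7, 20, 22] (2 swaps)
After pass 2: [-3, -7, 12, 20, 22] (1 swaps)
Total swaps: 3


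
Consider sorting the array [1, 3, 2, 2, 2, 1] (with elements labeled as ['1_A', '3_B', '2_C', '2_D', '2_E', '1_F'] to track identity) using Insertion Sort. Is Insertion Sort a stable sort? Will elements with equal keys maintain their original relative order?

Trace Insertion Sort on the labeled array (the key is the number; the letter only tracks identity):
  Insert 3_B at index 1: [1_A, 3_B, 2_C, 2_D, 2_E, 1_F]
  Insert 2_C at index 1: [1_A, 2_C, 3_B, 2_D, 2_E, 1_F]
  Insert 2_D at index 2: [1_A, 2_C, 2_D, 3_B, 2_E, 1_F]
  Insert 2_E at index 3: [1_A, 2_C, 2_D, 2_E, 3_B, 1_F]
  Insert 1_F at index 1: [1_A, 1_F, 2_C, 2_D, 2_E, 3_B]
Final order: [1_A, 1_F, 2_C, 2_D, 2_E, 3_B]
Equal keys:
  value 1: originally 1_A, 1_F; after sorting 1_A, 1_F -> order preserved
  value 2: originally 2_C, 2_D, 2_E; after sorting 2_C, 2_D, 2_E -> order preserved
All equal keys kept their original relative order. Insertion Sort is stable: elements are shifted only while they are strictly greater than the key, so a key is inserted after any equal elements already placed.
Answer: Stable


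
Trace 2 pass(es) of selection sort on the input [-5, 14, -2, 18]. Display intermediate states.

Pass 1: Select minimum -5 at index 0, swap -> [-5, 14, -2, 18]
Pass 2: Select minimum -2 at index 2, swap -> [-5, -2, 14, 18]


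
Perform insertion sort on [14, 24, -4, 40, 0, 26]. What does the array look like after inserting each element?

First element 14 is already 'sorted'
Insert 24: shifted 0 elements -> [14, 24, -4, 40, 0, 26]
Insert -4: shifted 2 elements -> [-4, 14, 24, 40, 0, 26]
Insert 40: shifted 0 elements -> [-4, 14, 24, 40, 0, 26]
Insert 0: shifted 3 elements -> [-4, 0, 14, 24, 40, 26]
Insert 26: shifted 1 elements -> [-4, 0, 14, 24, 26, 40]


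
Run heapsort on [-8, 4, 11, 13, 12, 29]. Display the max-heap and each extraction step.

Build heap: [29, 13, 11, 4, 12, -8]
Extract 29: [13, 12, 11, 4, -8, 29]
Extract 13: [12, 4, 11, -8, 13, 29]
Extract 12: [11, 4, -8, 12, 13, 29]
Extract 11: [4, -8, 11, 12, 13, 29]
Extract 4: [-8, 4, 11, 12, 13, 29]


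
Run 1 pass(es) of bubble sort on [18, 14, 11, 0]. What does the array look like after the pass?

After pass 1: [14, 11, 0, 18] (3 swaps)
Total swaps: 3


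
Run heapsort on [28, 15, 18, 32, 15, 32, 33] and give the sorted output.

Build heap: [33, 32, 32, 15, 15, 28, 18]
Extract 33: [32, 18, 32, 15, 15, 28, 33]
Extract 32: [32, 18, 28, 15, 15, 32, 33]
Extract 32: [28, 18, 15, 15, 32, 32, 33]
Extract 28: [18, 15, 15, 28, 32, 32, 33]
Extract 18: [15, 15, 18, 28, 32, 32, 33]
Extract 15: [15, 15, 18, 28, 32, 32, 33]


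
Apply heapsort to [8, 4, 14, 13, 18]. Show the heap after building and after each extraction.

Build heap: [18, 13, 14, 8, 4]
Extract 18: [14, 13, 4, 8, 18]
Extract 14: [13, 8, 4, 14, 18]
Extract 13: [8, 4, 13, 14, 18]
Extract 8: [4, 8, 13, 14, 18]


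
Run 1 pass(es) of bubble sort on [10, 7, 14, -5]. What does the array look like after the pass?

After pass 1: [7, 10, -5, 14] (2 swaps)
Total swaps: 2


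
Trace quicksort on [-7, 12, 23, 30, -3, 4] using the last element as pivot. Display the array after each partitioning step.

Partition 1: pivot=4 at index 2 -> [-7, -3, 4, 30, 12, 23]
Partition 2: pivot=-3 at index 1 -> [-7, -3, 4, 30, 12, 23]
Partition 3: pivot=23 at index 4 -> [-7, -3, 4, 12, 23, 30]


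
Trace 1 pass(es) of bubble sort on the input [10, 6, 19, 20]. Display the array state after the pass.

After pass 1: [6, 10, 19, 20] (1 swaps)
Total swaps: 1


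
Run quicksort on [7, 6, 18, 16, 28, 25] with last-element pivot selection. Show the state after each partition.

Partition 1: pivot=25 at index 4 -> [7, 6, 18, 16, 25, 28]
Partition 2: pivot=16 at index 2 -> [7, 6, 16, 18, 25, 28]
Partition 3: pivot=6 at index 0 -> [6, 7, 16, 18, 25, 28]


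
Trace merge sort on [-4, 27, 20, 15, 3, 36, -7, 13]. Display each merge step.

Divide and conquer:
  Merge [-4] + [27] -> [-4, 27]
  Merge [20] + [15] -> [15, 20]
  Merge [-4, 27] + [15, 20] -> [-4, 15, 20, 27]
  Merge [3] + [36] -> [3, 36]
  Merge [-7] + [13] -> [-7, 13]
  Merge [3, 36] + [-7, 13] -> [-7, 3, 13, 36]
  Merge [-4, 15, 20, 27] + [-7, 3, 13, 36] -> [-7, -4, 3, 13, 15, 20, 27, 36]


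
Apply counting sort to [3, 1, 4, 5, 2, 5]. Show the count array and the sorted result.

Count array: [0, 1, 1, 1, 1, 2]
(count[i] = number of elements equal to i)
Cumulative count: [0, 1, 2, 3, 4, 6]
Sorted: [1, 2, 3, 4, 5, 5]


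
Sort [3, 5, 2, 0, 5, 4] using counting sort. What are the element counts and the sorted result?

Count array: [1, 0, 1, 1, 1, 2]
(count[i] = number of elements equal to i)
Cumulative count: [1, 1, 2, 3, 4, 6]
Sorted: [0, 2, 3, 4, 5, 5]


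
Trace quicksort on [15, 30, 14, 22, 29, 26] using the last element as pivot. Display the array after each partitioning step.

Partition 1: pivot=26 at index 3 -> [15, 14, 22, 26, 29, 30]
Partition 2: pivot=22 at index 2 -> [15, 14, 22, 26, 29, 30]
Partition 3: pivot=14 at index 0 -> [14, 15, 22, 26, 29, 30]
Partition 4: pivot=30 at index 5 -> [14, 15, 22, 26, 29, 30]


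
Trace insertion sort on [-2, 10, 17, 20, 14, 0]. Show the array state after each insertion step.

First element -2 is already 'sorted'
Insert 10: shifted 0 elements -> [-2, 10, 17, 20, 14, 0]
Insert 17: shifted 0 elements -> [-2, 10, 17, 20, 14, 0]
Insert 20: shifted 0 elements -> [-2, 10, 17, 20, 14, 0]
Insert 14: shifted 2 elements -> [-2, 10, 14, 17, 20, 0]
Insert 0: shifted 4 elements -> [-2, 0, 10, 14, 17, 20]


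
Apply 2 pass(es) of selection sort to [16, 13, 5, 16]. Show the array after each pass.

Pass 1: Select minimum 5 at index 2, swap -> [5, 13, 16, 16]
Pass 2: Select minimum 13 at index 1, swap -> [5, 13, 16, 16]


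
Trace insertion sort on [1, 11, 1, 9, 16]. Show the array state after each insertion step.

First element 1 is already 'sorted'
Insert 11: shifted 0 elements -> [1, 11, 1, 9, 16]
Insert 1: shifted 1 elements -> [1, 1, 11, 9, 16]
Insert 9: shifted 1 elements -> [1, 1, 9, 11, 16]
Insert 16: shifted 0 elements -> [1, 1, 9, 11, 16]


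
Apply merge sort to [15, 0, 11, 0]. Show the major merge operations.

Divide and conquer:
  Merge [15] + [0] -> [0, 15]
  Merge [11] + [0] -> [0, 11]
  Merge [0, 15] + [0, 11] -> [0, 0, 11, 15]


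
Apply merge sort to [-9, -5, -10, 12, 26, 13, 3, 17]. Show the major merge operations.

Divide and conquer:
  Merge [-9] + [-5] -> [-9, -5]
  Merge [-10] + [12] -> [-10, 12]
  Merge [-9, -5] + [-10, 12] -> [-10, -9, -5, 12]
  Merge [26] + [13] -> [13, 26]
  Merge [3] + [17] -> [3, 17]
  Merge [13, 26] + [3, 17] -> [3, 13, 17, 26]
  Merge [-10, -9, -5, 12] + [3, 13, 17, 26] -> [-10, -9, -5, 3, 12, 13, 17, 26]


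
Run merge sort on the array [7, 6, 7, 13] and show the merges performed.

Divide and conquer:
  Merge [7] + [6] -> [6, 7]
  Merge [7] + [13] -> [7, 13]
  Merge [6, 7] + [7, 13] -> [6, 7, 7, 13]


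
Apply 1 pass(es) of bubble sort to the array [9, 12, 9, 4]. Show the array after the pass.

After pass 1: [9, 9, 4, 12] (2 swaps)
Total swaps: 2


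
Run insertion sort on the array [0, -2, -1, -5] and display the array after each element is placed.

First element 0 is already 'sorted'
Insert -2: shifted 1 elements -> [-2, 0, -1, -5]
Insert -1: shifted 1 elements -> [-2, -1, 0, -5]
Insert -5: shifted 3 elements -> [-5, -2, -1, 0]


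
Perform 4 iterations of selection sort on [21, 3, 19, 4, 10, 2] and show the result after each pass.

Pass 1: Select minimum 2 at index 5, swap -> [2, 3, 19, 4, 10, 21]
Pass 2: Select minimum 3 at index 1, swap -> [2, 3, 19, 4, 10, 21]
Pass 3: Select minimum 4 at index 3, swap -> [2, 3, 4, 19, 10, 21]
Pass 4: Select minimum 10 at index 4, swap -> [2, 3, 4, 10, 19, 21]


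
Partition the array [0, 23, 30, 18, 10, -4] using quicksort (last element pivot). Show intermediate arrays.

Partition 1: pivot=-4 at index 0 -> [-4, 23, 30, 18, 10, 0]
Partition 2: pivot=0 at index 1 -> [-4, 0, 30, 18, 10, 23]
Partition 3: pivot=23 at index 4 -> [-4, 0, 18, 10, 23, 30]
Partition 4: pivot=10 at index 2 -> [-4, 0, 10, 18, 23, 30]


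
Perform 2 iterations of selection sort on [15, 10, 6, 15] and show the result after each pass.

Pass 1: Select minimum 6 at index 2, swap -> [6, 10, 15, 15]
Pass 2: Select minimum 10 at index 1, swap -> [6, 10, 15, 15]


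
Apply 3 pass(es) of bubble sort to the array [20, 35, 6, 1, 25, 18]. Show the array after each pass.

After pass 1: [20, 6, 1, 25, 18, 35] (4 swaps)
After pass 2: [6, 1, 20, 18, 25, 35] (3 swaps)
After pass 3: [1, 6, 18, 20, 25, 35] (2 swaps)
Total swaps: 9


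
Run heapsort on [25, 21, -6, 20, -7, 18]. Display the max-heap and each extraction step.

Build heap: [25, 21, 18, 20, -7, -6]
Extract 25: [21, 20, 18, -6, -7, 25]
Extract 21: [20, -6, 18, -7, 21, 25]
Extract 20: [18, -6, -7, 20, 21, 25]
Extract 18: [-6, -7, 18, 20, 21, 25]
Extract -6: [-7, -6, 18, 20, 21, 25]


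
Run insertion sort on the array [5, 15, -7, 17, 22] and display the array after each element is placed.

First element 5 is already 'sorted'
Insert 15: shifted 0 elements -> [5, 15, -7, 17, 22]
Insert -7: shifted 2 elements -> [-7, 5, 15, 17, 22]
Insert 17: shifted 0 elements -> [-7, 5, 15, 17, 22]
Insert 22: shifted 0 elements -> [-7, 5, 15, 17, 22]


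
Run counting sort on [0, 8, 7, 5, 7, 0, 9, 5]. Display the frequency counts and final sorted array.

Count array: [2, 0, 0, 0, 0, 2, 0, 2, 1, 1]
(count[i] = number of elements equal to i)
Cumulative count: [2, 2, 2, 2, 2, 4, 4, 6, 7, 8]
Sorted: [0, 0, 5, 5, 7, 7, 8, 9]


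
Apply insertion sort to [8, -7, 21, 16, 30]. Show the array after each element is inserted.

First element 8 is already 'sorted'
Insert -7: shifted 1 elements -> [-7, 8, 21, 16, 30]
Insert 21: shifted 0 elements -> [-7, 8, 21, 16, 30]
Insert 16: shifted 1 elements -> [-7, 8, 16, 21, 30]
Insert 30: shifted 0 elements -> [-7, 8, 16, 21, 30]


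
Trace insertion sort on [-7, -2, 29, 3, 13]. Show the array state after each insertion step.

First element -7 is already 'sorted'
Insert -2: shifted 0 elements -> [-7, -2, 29, 3, 13]
Insert 29: shifted 0 elements -> [-7, -2, 29, 3, 13]
Insert 3: shifted 1 elements -> [-7, -2, 3, 29, 13]
Insert 13: shifted 1 elements -> [-7, -2, 3, 13, 29]


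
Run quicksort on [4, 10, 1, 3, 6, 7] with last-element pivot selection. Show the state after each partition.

Partition 1: pivot=7 at index 4 -> [4, 1, 3, 6, 7, 10]
Partition 2: pivot=6 at index 3 -> [4, 1, 3, 6, 7, 10]
Partition 3: pivot=3 at index 1 -> [1, 3, 4, 6, 7, 10]


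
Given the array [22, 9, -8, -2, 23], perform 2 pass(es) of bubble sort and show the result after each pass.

After pass 1: [9, -8, -2, 22, 23] (3 swaps)
After pass 2: [-8, -2, 9, 22, 23] (2 swaps)
Total swaps: 5


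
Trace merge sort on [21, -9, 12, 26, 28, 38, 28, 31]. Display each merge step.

Divide and conquer:
  Merge [21] + [-9] -> [-9, 21]
  Merge [12] + [26] -> [12, 26]
  Merge [-9, 21] + [12, 26] -> [-9, 12, 21, 26]
  Merge [28] + [38] -> [28, 38]
  Merge [28] + [31] -> [28, 31]
  Merge [28, 38] + [28, 31] -> [28, 28, 31, 38]
  Merge [-9, 12, 21, 26] + [28, 28, 31, 38] -> [-9, 12, 21, 26, 28, 28, 31, 38]


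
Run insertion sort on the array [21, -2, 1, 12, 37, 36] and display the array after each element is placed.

First element 21 is already 'sorted'
Insert -2: shifted 1 elements -> [-2, 21, 1, 12, 37, 36]
Insert 1: shifted 1 elements -> [-2, 1, 21, 12, 37, 36]
Insert 12: shifted 1 elements -> [-2, 1, 12, 21, 37, 36]
Insert 37: shifted 0 elements -> [-2, 1, 12, 21, 37, 36]
Insert 36: shifted 1 elements -> [-2, 1, 12, 21, 36, 37]


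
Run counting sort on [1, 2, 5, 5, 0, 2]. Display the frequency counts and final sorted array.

Count array: [1, 1, 2, 0, 0, 2]
(count[i] = number of elements equal to i)
Cumulative count: [1, 2, 4, 4, 4, 6]
Sorted: [0, 1, 2, 2, 5, 5]


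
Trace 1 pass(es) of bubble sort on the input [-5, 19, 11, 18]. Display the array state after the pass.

After pass 1: [-5, 11, 18, 19] (2 swaps)
Total swaps: 2


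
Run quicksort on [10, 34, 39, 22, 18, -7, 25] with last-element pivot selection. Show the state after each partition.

Partition 1: pivot=25 at index 4 -> [10, 22, 18, -7, 25, 34, 39]
Partition 2: pivot=-7 at index 0 -> [-7, 22, 18, 10, 25, 34, 39]
Partition 3: pivot=10 at index 1 -> [-7, 10, 18, 22, 25, 34, 39]
Partition 4: pivot=22 at index 3 -> [-7, 10, 18, 22, 25, 34, 39]
Partition 5: pivot=39 at index 6 -> [-7, 10, 18, 22, 25, 34, 39]


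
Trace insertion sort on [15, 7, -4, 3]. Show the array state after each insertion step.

First element 15 is already 'sorted'
Insert 7: shifted 1 elements -> [7, 15, -4, 3]
Insert -4: shifted 2 elements -> [-4, 7, 15, 3]
Insert 3: shifted 2 elements -> [-4, 3, 7, 15]


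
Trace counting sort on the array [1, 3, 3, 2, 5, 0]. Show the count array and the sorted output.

Count array: [1, 1, 1, 2, 0, 1]
(count[i] = number of elements equal to i)
Cumulative count: [1, 2, 3, 5, 5, 6]
Sorted: [0, 1, 2, 3, 3, 5]


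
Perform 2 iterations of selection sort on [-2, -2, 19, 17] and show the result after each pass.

Pass 1: Select minimum -2 at index 0, swap -> [-2, -2, 19, 17]
Pass 2: Select minimum -2 at index 1, swap -> [-2, -2, 19, 17]


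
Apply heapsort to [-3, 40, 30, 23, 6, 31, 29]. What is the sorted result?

Build heap: [40, 23, 31, -3, 6, 30, 29]
Extract 40: [31, 23, 30, -3, 6, 29, 40]
Extract 31: [30, 23, 29, -3, 6, 31, 40]
Extract 30: [29, 23, 6, -3, 30, 31, 40]
Extract 29: [23, -3, 6, 29, 30, 31, 40]
Extract 23: [6, -3, 23, 29, 30, 31, 40]
Extract 6: [-3, 6, 23, 29, 30, 31, 40]


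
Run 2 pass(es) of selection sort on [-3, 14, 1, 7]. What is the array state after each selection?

Pass 1: Select minimum -3 at index 0, swap -> [-3, 14, 1, 7]
Pass 2: Select minimum 1 at index 2, swap -> [-3, 1, 14, 7]


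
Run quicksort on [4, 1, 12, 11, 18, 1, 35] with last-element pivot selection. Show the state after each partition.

Partition 1: pivot=35 at index 6 -> [4, 1, 12, 11, 18, 1, 35]
Partition 2: pivot=1 at index 1 -> [1, 1, 12, 11, 18, 4, 35]
Partition 3: pivot=4 at index 2 -> [1, 1, 4, 11, 18, 12, 35]
Partition 4: pivot=12 at index 4 -> [1, 1, 4, 11, 12, 18, 35]


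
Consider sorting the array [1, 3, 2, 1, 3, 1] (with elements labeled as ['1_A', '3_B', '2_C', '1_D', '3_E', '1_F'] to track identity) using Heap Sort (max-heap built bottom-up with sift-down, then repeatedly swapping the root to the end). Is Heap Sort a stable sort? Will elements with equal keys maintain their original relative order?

Trace Heap Sort on the labeled array (the key is the number; the letter only tracks identity):
  Build max-heap: [3_B, 3_E, 2_C, 1_D, 1_A, 1_F]
  Swap root 3_B to index 5, re-heapify first 5 -> [3_E, 1_F, 2_C, 1_D, 1_A, 3_B]
  Swap root 3_E to index 4, re-heapify first 4 -> [2_C, 1_F, 1_A, 1_D, 3_E, 3_B]
  Swap root 2_C to index 3, re-heapify first 3 -> [1_D, 1_F, 1_A, 2_C, 3_E, 3_B]
  Swap root 1_D to index 2, re-heapify first 2 -> [1_A, 1_F, 1_D, 2_C, 3_E, 3_B]
  Swap root 1_A to index 1, re-heapify first 1 -> [1_F, 1_A, 1_D, 2_C, 3_E, 3_B]
Final order: [1_F, 1_A, 1_D, 2_C, 3_E, 3_B]
Equal keys:
  value 1: originally 1_A, 1_D, 1_F; after sorting 1_F, 1_A, 1_D -> order changed
  value 3: originally 3_B, 3_E; after sorting 3_E, 3_B -> order changed
Equal keys were reordered, so Heap Sort is not stable: heap construction and root-to-end swaps move elements without regard to the original order of equal keys. (One such input is enough; an unstable sort may happen to preserve order on other inputs, but it gives no guarantee.)
Answer: Not stable


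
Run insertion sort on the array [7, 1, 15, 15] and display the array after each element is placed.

First element 7 is already 'sorted'
Insert 1: shifted 1 elements -> [1, 7, 15, 15]
Insert 15: shifted 0 elements -> [1, 7, 15, 15]
Insert 15: shifted 0 elements -> [1, 7, 15, 15]


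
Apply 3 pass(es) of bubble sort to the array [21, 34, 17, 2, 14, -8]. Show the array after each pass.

After pass 1: [21, 17, 2, 14, -8, 34] (4 swaps)
After pass 2: [17, 2, 14, -8, 21, 34] (4 swaps)
After pass 3: [2, 14, -8, 17, 21, 34] (3 swaps)
Total swaps: 11


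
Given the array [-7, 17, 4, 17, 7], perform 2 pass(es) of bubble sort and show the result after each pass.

After pass 1: [-7, 4, 17, 7, 17] (2 swaps)
After pass 2: [-7, 4, 7, 17, 17] (1 swaps)
Total swaps: 3


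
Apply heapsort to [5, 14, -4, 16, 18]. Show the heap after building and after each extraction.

Build heap: [18, 16, -4, 5, 14]
Extract 18: [16, 14, -4, 5, 18]
Extract 16: [14, 5, -4, 16, 18]
Extract 14: [5, -4, 14, 16, 18]
Extract 5: [-4, 5, 14, 16, 18]


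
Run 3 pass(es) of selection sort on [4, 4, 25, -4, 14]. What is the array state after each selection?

Pass 1: Select minimum -4 at index 3, swap -> [-4, 4, 25, 4, 14]
Pass 2: Select minimum 4 at index 1, swap -> [-4, 4, 25, 4, 14]
Pass 3: Select minimum 4 at index 3, swap -> [-4, 4, 4, 25, 14]


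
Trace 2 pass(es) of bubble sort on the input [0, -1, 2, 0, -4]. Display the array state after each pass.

After pass 1: [-1, 0, 0, -4, 2] (3 swaps)
After pass 2: [-1, 0, -4, 0, 2] (1 swaps)
Total swaps: 4


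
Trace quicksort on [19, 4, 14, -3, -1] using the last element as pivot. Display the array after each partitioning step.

Partition 1: pivot=-1 at index 1 -> [-3, -1, 14, 19, 4]
Partition 2: pivot=4 at index 2 -> [-3, -1, 4, 19, 14]
Partition 3: pivot=14 at index 3 -> [-3, -1, 4, 14, 19]


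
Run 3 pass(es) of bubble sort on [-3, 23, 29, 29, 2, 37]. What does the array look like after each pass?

After pass 1: [-3, 23, 29, 2, 29, 37] (1 swaps)
After pass 2: [-3, 23, 2, 29, 29, 37] (1 swaps)
After pass 3: [-3, 2, 23, 29, 29, 37] (1 swaps)
Total swaps: 3


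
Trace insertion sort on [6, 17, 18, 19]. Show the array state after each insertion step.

First element 6 is already 'sorted'
Insert 17: shifted 0 elements -> [6, 17, 18, 19]
Insert 18: shifted 0 elements -> [6, 17, 18, 19]
Insert 19: shifted 0 elements -> [6, 17, 18, 19]


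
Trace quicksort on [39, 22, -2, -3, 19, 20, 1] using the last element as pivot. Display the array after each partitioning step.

Partition 1: pivot=1 at index 2 -> [-2, -3, 1, 22, 19, 20, 39]
Partition 2: pivot=-3 at index 0 -> [-3, -2, 1, 22, 19, 20, 39]
Partition 3: pivot=39 at index 6 -> [-3, -2, 1, 22, 19, 20, 39]
Partition 4: pivot=20 at index 4 -> [-3, -2, 1, 19, 20, 22, 39]


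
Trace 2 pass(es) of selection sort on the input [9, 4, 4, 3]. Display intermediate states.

Pass 1: Select minimum 3 at index 3, swap -> [3, 4, 4, 9]
Pass 2: Select minimum 4 at index 1, swap -> [3, 4, 4, 9]


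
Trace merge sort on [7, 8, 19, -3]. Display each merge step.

Divide and conquer:
  Merge [7] + [8] -> [7, 8]
  Merge [19] + [-3] -> [-3, 19]
  Merge [7, 8] + [-3, 19] -> [-3, 7, 8, 19]


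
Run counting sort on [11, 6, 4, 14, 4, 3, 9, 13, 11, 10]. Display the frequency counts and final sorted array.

Count array: [0, 0, 0, 1, 2, 0, 1, 0, 0, 1, 1, 2, 0, 1, 1]
(count[i] = number of elements equal to i)
Cumulative count: [0, 0, 0, 1, 3, 3, 4, 4, 4, 5, 6, 8, 8, 9, 10]
Sorted: [3, 4, 4, 6, 9, 10, 11, 11, 13, 14]


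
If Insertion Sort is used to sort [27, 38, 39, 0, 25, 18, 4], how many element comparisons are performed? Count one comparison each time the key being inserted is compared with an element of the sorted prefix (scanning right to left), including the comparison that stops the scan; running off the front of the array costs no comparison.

Insert 38: 27 <= 38 (stop) = 1 comparison(s) -> [27, 38, 39, 0, 25, 18, 4]
Insert 39: 38 <= 39 (stop) = 1 comparison(s) -> [27, 38, 39, 0, 25, 18, 4]
Insert 0: 39 > 0 (shift), 38 > 0 (shift), 27 > 0 (shift), reached front = 3 comparison(s) -> [0, 27, 38, 39, 25, 18, 4]
Insert 25: 39 > 25 (shift), 38 > 25 (shift), 27 > 25 (shift), 0 <= 25 (stop) = 4 comparison(s) -> [0, 25, 27, 38, 39, 18, 4]
Insert 18: 39 > 18 (shift), 38 > 18 (shift), 27 > 18 (shift), 25 > 18 (shift), 0 <= 18 (stop) = 5 comparison(s) -> [0, 18, 25, 27, 38, 39, 4]
Insert 4: 39 > 4 (shift), 38 > 4 (shift), 27 > 4 (shift), 25 > 4 (shift), 18 > 4 (shift), 0 <= 4 (stop) = 6 comparison(s) -> [0, 4, 18, 25, 27, 38, 39]
Total comparisons: 1 + 1 + 3 + 4 + 5 + 6 = 20


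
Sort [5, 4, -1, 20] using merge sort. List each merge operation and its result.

Divide and conquer:
  Merge [5] + [4] -> [4, 5]
  Merge [-1] + [20] -> [-1, 20]
  Merge [4, 5] + [-1, 20] -> [-1, 4, 5, 20]


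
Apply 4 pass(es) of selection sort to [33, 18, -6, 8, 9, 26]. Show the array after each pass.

Pass 1: Select minimum -6 at index 2, swap -> [-6, 18, 33, 8, 9, 26]
Pass 2: Select minimum 8 at index 3, swap -> [-6, 8, 33, 18, 9, 26]
Pass 3: Select minimum 9 at index 4, swap -> [-6, 8, 9, 18, 33, 26]
Pass 4: Select minimum 18 at index 3, swap -> [-6, 8, 9, 18, 33, 26]


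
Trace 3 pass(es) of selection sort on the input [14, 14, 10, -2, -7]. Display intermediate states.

Pass 1: Select minimum -7 at index 4, swap -> [-7, 14, 10, -2, 14]
Pass 2: Select minimum -2 at index 3, swap -> [-7, -2, 10, 14, 14]
Pass 3: Select minimum 10 at index 2, swap -> [-7, -2, 10, 14, 14]


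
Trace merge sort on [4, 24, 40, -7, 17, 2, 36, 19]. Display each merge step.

Divide and conquer:
  Merge [4] + [24] -> [4, 24]
  Merge [40] + [-7] -> [-7, 40]
  Merge [4, 24] + [-7, 40] -> [-7, 4, 24, 40]
  Merge [17] + [2] -> [2, 17]
  Merge [36] + [19] -> [19, 36]
  Merge [2, 17] + [19, 36] -> [2, 17, 19, 36]
  Merge [-7, 4, 24, 40] + [2, 17, 19, 36] -> [-7, 2, 4, 17, 19, 24, 36, 40]


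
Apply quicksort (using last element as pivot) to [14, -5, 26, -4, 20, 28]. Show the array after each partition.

Partition 1: pivot=28 at index 5 -> [14, -5, 26, -4, 20, 28]
Partition 2: pivot=20 at index 3 -> [14, -5, -4, 20, 26, 28]
Partition 3: pivot=-4 at index 1 -> [-5, -4, 14, 20, 26, 28]


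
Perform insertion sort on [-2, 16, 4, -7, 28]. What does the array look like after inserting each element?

First element -2 is already 'sorted'
Insert 16: shifted 0 elements -> [-2, 16, 4, -7, 28]
Insert 4: shifted 1 elements -> [-2, 4, 16, -7, 28]
Insert -7: shifted 3 elements -> [-7, -2, 4, 16, 28]
Insert 28: shifted 0 elements -> [-7, -2, 4, 16, 28]


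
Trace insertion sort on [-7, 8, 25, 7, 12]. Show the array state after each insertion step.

First element -7 is already 'sorted'
Insert 8: shifted 0 elements -> [-7, 8, 25, 7, 12]
Insert 25: shifted 0 elements -> [-7, 8, 25, 7, 12]
Insert 7: shifted 2 elements -> [-7, 7, 8, 25, 12]
Insert 12: shifted 1 elements -> [-7, 7, 8, 12, 25]


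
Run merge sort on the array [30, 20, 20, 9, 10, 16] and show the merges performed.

Divide and conquer:
  Merge [20] + [20] -> [20, 20]
  Merge [30] + [20, 20] -> [20, 20, 30]
  Merge [10] + [16] -> [10, 16]
  Merge [9] + [10, 16] -> [9, 10, 16]
  Merge [20, 20, 30] + [9, 10, 16] -> [9, 10, 16, 20, 20, 30]


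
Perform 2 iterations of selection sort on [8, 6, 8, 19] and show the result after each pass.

Pass 1: Select minimum 6 at index 1, swap -> [6, 8, 8, 19]
Pass 2: Select minimum 8 at index 1, swap -> [6, 8, 8, 19]


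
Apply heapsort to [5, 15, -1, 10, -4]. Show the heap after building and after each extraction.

Build heap: [15, 10, -1, 5, -4]
Extract 15: [10, 5, -1, -4, 15]
Extract 10: [5, -4, -1, 10, 15]
Extract 5: [-1, -4, 5, 10, 15]
Extract -1: [-4, -1, 5, 10, 15]


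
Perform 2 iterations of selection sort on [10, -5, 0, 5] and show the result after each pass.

Pass 1: Select minimum -5 at index 1, swap -> [-5, 10, 0, 5]
Pass 2: Select minimum 0 at index 2, swap -> [-5, 0, 10, 5]


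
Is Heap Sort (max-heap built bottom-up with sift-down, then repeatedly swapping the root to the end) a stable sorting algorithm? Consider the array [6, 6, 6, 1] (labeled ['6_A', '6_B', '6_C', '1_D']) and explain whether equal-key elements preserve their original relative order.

Trace Heap Sort on the labeled array (the key is the number; the letter only tracks identity):
  Build max-heap: [6_A, 6_B, 6_C, 1_D]
  Swap root 6_A to index 3, re-heapify first 3 -> [6_B, 1_D, 6_C, 6_A]
  Swap root 6_B to index 2, re-heapify first 2 -> [6_C, 1_D, 6_B, 6_A]
  Swap root 6_C to index 1, re-heapify first 1 -> [1_D, 6_C, 6_B, 6_A]
Final order: [1_D, 6_C, 6_B, 6_A]
Equal keys:
  value 6: originally 6_A, 6_B, 6_C; after sorting 6_C, 6_B, 6_A -> order changed
Equal keys were reordered, so Heap Sort is not stable: heap construction and root-to-end swaps move elements without regard to the original order of equal keys. (One such input is enough; an unstable sort may happen to preserve order on other inputs, but it gives no guarantee.)
Answer: Not stable


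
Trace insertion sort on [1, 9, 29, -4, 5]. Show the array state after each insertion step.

First element 1 is already 'sorted'
Insert 9: shifted 0 elements -> [1, 9, 29, -4, 5]
Insert 29: shifted 0 elements -> [1, 9, 29, -4, 5]
Insert -4: shifted 3 elements -> [-4, 1, 9, 29, 5]
Insert 5: shifted 2 elements -> [-4, 1, 5, 9, 29]


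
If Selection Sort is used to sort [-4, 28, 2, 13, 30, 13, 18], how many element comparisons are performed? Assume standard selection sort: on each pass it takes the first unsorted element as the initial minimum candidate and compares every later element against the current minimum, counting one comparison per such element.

Pass 1: scan indices 1..6 for the minimum = 6 comparison(s); min is -4, place at index 0 -> [-4, 28, 2, 13, 30, 13, 18]
Pass 2: scan indices 2..6 for the minimum = 5 comparison(s); min is 2, place at index 1 -> [-4, 2, 28, 13, 30, 13, 18]
Pass 3: scan indices 3..6 for the minimum = 4 comparison(s); min is 13, place at index 2 -> [-4, 2, 13, 28, 30, 13, 18]
Pass 4: scan indices 4..6 for the minimum = 3 comparison(s); min is 13, place at index 3 -> [-4, 2, 13, 13, 30, 28, 18]
Pass 5: scan indices 5..6 for the minimum = 2 comparison(s); min is 18, place at index 4 -> [-4, 2, 13, 13, 18, 28, 30]
Pass 6: scan indices 6..6 for the minimum = 1 comparison(s); min is 28, place at index 5 -> [-4, 2, 13, 13, 18, 28, 30]
Selection sort always scans the whole unsorted suffix, so the count is (n-1) + (n-2) + ... + 1 = n(n-1)/2 = 7*6/2 = 21 regardless of the input order.
Total comparisons: 6 + 5 + 4 + 3 + 2 + 1 = 21


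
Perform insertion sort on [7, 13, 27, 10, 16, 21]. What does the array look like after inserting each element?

First element 7 is already 'sorted'
Insert 13: shifted 0 elements -> [7, 13, 27, 10, 16, 21]
Insert 27: shifted 0 elements -> [7, 13, 27, 10, 16, 21]
Insert 10: shifted 2 elements -> [7, 10, 13, 27, 16, 21]
Insert 16: shifted 1 elements -> [7, 10, 13, 16, 27, 21]
Insert 21: shifted 1 elements -> [7, 10, 13, 16, 21, 27]


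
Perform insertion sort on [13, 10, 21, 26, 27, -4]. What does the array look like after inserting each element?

First element 13 is already 'sorted'
Insert 10: shifted 1 elements -> [10, 13, 21, 26, 27, -4]
Insert 21: shifted 0 elements -> [10, 13, 21, 26, 27, -4]
Insert 26: shifted 0 elements -> [10, 13, 21, 26, 27, -4]
Insert 27: shifted 0 elements -> [10, 13, 21, 26, 27, -4]
Insert -4: shifted 5 elements -> [-4, 10, 13, 21, 26, 27]


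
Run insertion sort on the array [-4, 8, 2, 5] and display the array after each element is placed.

First element -4 is already 'sorted'
Insert 8: shifted 0 elements -> [-4, 8, 2, 5]
Insert 2: shifted 1 elements -> [-4, 2, 8, 5]
Insert 5: shifted 1 elements -> [-4, 2, 5, 8]


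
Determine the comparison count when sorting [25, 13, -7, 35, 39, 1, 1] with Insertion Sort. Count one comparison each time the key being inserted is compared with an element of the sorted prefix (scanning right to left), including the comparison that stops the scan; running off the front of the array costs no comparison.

Insert 13: 25 > 13 (shift), reached front = 1 comparison(s) -> [13, 25, -7, 35, 39, 1, 1]
Insert -7: 25 > -7 (shift), 13 > -7 (shift), reached front = 2 comparison(s) -> [-7, 13, 25, 35, 39, 1, 1]
Insert 35: 25 <= 35 (stop) = 1 comparison(s) -> [-7, 13, 25, 35, 39, 1, 1]
Insert 39: 35 <= 39 (stop) = 1 comparison(s) -> [-7, 13, 25, 35, 39, 1, 1]
Insert 1: 39 > 1 (shift), 35 > 1 (shift), 25 > 1 (shift), 13 > 1 (shift), -7 <= 1 (stop) = 5 comparison(s) -> [-7, 1, 13, 25, 35, 39, 1]
Insert 1: 39 > 1 (shift), 35 > 1 (shift), 25 > 1 (shift), 13 > 1 (shift), 1 <= 1 (stop) = 5 comparison(s) -> [-7, 1, 1, 13, 25, 35, 39]
Total comparisons: 1 + 2 + 1 + 1 + 5 + 5 = 15


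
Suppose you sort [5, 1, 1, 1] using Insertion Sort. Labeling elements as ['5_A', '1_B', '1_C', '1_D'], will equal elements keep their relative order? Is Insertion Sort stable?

Trace Insertion Sort on the labeled array (the key is the number; the letter only tracks identity):
  Insert 1_B at index 0: [1_B, 5_A, 1_C, 1_D]
  Insert 1_C at index 1: [1_B, 1_C, 5_A, 1_D]
  Insert 1_D at index 2: [1_B, 1_C, 1_D, 5_A]
Final order: [1_B, 1_C, 1_D, 5_A]
Equal keys:
  value 1: originally 1_B, 1_C, 1_D; after sorting 1_B, 1_C, 1_D -> order preserved
All equal keys kept their original relative order. Insertion Sort is stable: elements are shifted only while they are strictly greater than the key, so a key is inserted after any equal elements already placed.
Answer: Stable
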